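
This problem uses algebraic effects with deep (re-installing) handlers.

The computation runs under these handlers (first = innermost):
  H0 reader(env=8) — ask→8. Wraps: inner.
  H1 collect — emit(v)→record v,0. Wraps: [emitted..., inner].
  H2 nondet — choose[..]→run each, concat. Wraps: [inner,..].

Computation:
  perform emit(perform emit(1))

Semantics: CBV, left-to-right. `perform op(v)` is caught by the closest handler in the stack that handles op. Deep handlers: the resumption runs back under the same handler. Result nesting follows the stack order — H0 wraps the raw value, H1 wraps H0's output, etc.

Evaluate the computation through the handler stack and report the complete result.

Working:
emit(1) @ H1 ⇒ out+=1
emit(0) @ H1 ⇒ out+=0
H0 returns 0
H1 returns [1, 0, 0]
H2 returns [[1, 0, 0]]
= [[1, 0, 0]]

Answer: [[1, 0, 0]]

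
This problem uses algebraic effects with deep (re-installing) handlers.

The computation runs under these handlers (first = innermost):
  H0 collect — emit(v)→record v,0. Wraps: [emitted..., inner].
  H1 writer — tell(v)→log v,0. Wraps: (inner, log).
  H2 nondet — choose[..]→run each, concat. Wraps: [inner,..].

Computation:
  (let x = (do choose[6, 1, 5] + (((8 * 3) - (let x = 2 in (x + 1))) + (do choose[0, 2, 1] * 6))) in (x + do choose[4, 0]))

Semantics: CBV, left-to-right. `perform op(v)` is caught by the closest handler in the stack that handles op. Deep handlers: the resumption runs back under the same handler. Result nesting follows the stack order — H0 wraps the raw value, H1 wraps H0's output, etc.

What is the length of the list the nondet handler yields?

Answer: 18

Working:
choose[6, 1, 5] @ H2
  branch[0] choose=6:
    choose[0, 2, 1] @ H2
      branch[0] choose=0:
        choose[4, 0] @ H2
          branch[0] choose=4:
            H0 returns [31]
            H1 returns ([31], ())
            H2 returns [([31], ())]
          branch[1] choose=0:
            H0 returns [27]
            H1 returns ([27], ())
            H2 returns [([27], ())]
      branch[1] choose=2:
        choose[4, 0] @ H2
          branch[0] choose=4:
            H0 returns [43]
            H1 returns ([43], ())
            H2 returns [([43], ())]
          branch[1] choose=0:
            H0 returns [39]
            H1 returns ([39], ())
            H2 returns [([39], ())]
      branch[2] choose=1:
        choose[4, 0] @ H2
          branch[0] choose=4:
            H0 returns [37]
            H1 returns ([37], ())
            H2 returns [([37], ())]
          branch[1] choose=0:
            H0 returns [33]
            H1 returns ([33], ())
            H2 returns [([33], ())]
  branch[1] choose=1:
    choose[0, 2, 1] @ H2
      branch[0] choose=0:
        choose[4, 0] @ H2
          branch[0] choose=4:
            H0 returns [26]
            H1 returns ([26], ())
            H2 returns [([26], ())]
          branch[1] choose=0:
            H0 returns [22]
            H1 returns ([22], ())
            H2 returns [([22], ())]
      branch[1] choose=2:
        choose[4, 0] @ H2
          branch[0] choose=4:
            H0 returns [38]
            H1 returns ([38], ())
            H2 returns [([38], ())]
          branch[1] choose=0:
            H0 returns [34]
            H1 returns ([34], ())
            H2 returns [([34], ())]
      branch[2] choose=1:
        choose[4, 0] @ H2
          branch[0] choose=4:
            H0 returns [32]
            H1 returns ([32], ())
            H2 returns [([32], ())]
          branch[1] choose=0:
            H0 returns [28]
            H1 returns ([28], ())
            H2 returns [([28], ())]
  branch[2] choose=5:
    choose[0, 2, 1] @ H2
      branch[0] choose=0:
        choose[4, 0] @ H2
          branch[0] choose=4:
            H0 returns [30]
            H1 returns ([30], ())
            H2 returns [([30], ())]
          branch[1] choose=0:
            H0 returns [26]
            H1 returns ([26], ())
            H2 returns [([26], ())]
      branch[1] choose=2:
        choose[4, 0] @ H2
          branch[0] choose=4:
            H0 returns [42]
            H1 returns ([42], ())
            H2 returns [([42], ())]
          branch[1] choose=0:
            H0 returns [38]
            H1 returns ([38], ())
            H2 returns [([38], ())]
      branch[2] choose=1:
        choose[4, 0] @ H2
          branch[0] choose=4:
            H0 returns [36]
            H1 returns ([36], ())
            H2 returns [([36], ())]
          branch[1] choose=0:
            H0 returns [32]
            H1 returns ([32], ())
            H2 returns [([32], ())]
= [([31], ()), ([27], ()), ([43], ()), ([39], ()), ([37], ()), ([33], ()), ([26], ()), ([22], ()), ([38], ()), ([34], ()), ([32], ()), ([28], ()), ([30], ()), ([26], ()), ([42], ()), ([38], ()), ([36], ()), ([32], ())]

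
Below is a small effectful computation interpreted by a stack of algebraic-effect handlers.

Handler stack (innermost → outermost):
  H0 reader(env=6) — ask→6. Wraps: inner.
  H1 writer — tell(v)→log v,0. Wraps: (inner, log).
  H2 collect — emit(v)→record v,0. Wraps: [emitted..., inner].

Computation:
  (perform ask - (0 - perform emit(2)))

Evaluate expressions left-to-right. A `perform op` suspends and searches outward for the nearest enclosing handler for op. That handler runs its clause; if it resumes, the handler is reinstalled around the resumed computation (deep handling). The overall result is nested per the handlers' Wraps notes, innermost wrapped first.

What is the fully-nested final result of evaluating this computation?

Evaluation trace:
ask @ H0 ⇒ 6
emit(2) @ H2 ⇒ out+=2
H0 returns 6
H1 returns (6, ())
H2 returns [2, (6, ())]
= [2, (6, ())]

Answer: [2, (6, ())]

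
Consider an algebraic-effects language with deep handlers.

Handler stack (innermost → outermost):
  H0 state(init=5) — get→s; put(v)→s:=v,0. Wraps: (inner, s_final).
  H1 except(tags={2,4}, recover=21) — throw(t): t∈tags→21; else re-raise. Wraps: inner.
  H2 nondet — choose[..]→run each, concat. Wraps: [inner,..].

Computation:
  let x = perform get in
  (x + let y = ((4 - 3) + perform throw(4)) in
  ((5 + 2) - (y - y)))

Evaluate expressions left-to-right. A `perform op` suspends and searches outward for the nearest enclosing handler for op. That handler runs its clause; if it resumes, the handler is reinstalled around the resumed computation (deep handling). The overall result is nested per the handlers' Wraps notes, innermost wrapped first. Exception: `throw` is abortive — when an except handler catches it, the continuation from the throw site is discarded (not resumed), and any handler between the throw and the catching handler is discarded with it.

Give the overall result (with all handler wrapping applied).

Answer: [21]

Working:
get @ H0 ⇒ 5
throw(4) @ H1 caught ⇒ 21
H2 returns [21]
= [21]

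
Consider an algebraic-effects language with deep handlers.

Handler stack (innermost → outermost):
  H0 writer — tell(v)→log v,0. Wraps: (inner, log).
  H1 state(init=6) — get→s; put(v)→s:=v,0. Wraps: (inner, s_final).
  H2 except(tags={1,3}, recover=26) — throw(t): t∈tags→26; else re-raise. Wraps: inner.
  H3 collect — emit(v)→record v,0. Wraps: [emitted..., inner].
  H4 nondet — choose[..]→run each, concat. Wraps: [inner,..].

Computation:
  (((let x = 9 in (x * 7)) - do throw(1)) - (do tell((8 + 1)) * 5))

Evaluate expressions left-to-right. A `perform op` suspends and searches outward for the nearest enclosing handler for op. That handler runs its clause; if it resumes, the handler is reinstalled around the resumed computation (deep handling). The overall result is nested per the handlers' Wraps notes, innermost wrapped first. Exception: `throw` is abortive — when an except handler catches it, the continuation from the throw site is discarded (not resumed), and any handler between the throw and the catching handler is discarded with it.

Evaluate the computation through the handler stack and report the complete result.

Answer: [[26]]

Working:
throw(1) @ H2 caught ⇒ 26
H3 returns [26]
H4 returns [[26]]
= [[26]]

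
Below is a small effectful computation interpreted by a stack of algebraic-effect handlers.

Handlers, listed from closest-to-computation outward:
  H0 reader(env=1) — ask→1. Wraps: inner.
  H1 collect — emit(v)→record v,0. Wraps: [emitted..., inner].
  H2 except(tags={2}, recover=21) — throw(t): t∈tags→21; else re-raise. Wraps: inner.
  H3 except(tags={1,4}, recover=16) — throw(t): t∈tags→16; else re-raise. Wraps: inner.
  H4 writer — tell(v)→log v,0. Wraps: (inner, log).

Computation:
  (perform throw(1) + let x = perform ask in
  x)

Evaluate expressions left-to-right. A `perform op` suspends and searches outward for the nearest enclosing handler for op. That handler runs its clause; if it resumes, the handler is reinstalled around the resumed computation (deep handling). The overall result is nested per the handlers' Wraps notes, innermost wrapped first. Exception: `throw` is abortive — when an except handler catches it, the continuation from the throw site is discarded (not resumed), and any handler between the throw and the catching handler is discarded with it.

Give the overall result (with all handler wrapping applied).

Working:
throw(1) @ H2 re-raised
throw(1) @ H3 caught ⇒ 16
H4 returns (16, ())
= (16, ())

Answer: (16, ())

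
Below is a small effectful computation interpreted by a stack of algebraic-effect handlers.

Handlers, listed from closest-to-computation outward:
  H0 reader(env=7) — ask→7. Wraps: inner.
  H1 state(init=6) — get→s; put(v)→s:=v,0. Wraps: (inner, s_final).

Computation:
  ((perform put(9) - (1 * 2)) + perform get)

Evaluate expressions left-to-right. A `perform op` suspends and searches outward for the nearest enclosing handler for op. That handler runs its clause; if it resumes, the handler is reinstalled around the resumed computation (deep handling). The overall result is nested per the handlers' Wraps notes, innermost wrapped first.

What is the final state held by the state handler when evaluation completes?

Evaluation trace:
put(9) @ H1 ⇒ s:=9
get @ H1 ⇒ 9
H0 returns 7
H1 returns (7, 9)
= (7, 9)

Answer: 9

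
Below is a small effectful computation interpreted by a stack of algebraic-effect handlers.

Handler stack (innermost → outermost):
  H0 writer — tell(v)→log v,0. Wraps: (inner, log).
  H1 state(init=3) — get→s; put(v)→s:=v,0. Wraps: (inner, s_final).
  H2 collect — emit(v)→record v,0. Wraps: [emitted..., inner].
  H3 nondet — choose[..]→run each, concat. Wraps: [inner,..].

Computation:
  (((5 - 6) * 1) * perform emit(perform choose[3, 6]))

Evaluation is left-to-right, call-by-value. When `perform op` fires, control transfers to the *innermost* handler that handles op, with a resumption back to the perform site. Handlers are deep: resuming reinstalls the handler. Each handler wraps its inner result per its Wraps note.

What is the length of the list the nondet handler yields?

Answer: 2

Working:
choose[3, 6] @ H3
  branch[0] choose=3:
    emit(3) @ H2 ⇒ out+=3
    H0 returns (0, ())
    H1 returns ((0, ()), 3)
    H2 returns [3, ((0, ()), 3)]
    H3 returns [[3, ((0, ()), 3)]]
  branch[1] choose=6:
    emit(6) @ H2 ⇒ out+=6
    H0 returns (0, ())
    H1 returns ((0, ()), 3)
    H2 returns [6, ((0, ()), 3)]
    H3 returns [[6, ((0, ()), 3)]]
= [[3, ((0, ()), 3)], [6, ((0, ()), 3)]]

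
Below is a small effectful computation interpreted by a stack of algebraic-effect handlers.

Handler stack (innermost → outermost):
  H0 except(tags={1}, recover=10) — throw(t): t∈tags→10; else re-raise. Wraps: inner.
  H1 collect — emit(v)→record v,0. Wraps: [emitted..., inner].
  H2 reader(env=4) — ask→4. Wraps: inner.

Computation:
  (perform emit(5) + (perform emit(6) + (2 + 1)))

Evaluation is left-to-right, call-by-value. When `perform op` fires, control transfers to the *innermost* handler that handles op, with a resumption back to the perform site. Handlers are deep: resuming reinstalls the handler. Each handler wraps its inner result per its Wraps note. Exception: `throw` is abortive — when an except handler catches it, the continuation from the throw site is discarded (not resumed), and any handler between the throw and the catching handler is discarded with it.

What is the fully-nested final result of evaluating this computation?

Evaluation trace:
emit(5) @ H1 ⇒ out+=5
emit(6) @ H1 ⇒ out+=6
H0 returns 3
H1 returns [5, 6, 3]
H2 returns [5, 6, 3]
= [5, 6, 3]

Answer: [5, 6, 3]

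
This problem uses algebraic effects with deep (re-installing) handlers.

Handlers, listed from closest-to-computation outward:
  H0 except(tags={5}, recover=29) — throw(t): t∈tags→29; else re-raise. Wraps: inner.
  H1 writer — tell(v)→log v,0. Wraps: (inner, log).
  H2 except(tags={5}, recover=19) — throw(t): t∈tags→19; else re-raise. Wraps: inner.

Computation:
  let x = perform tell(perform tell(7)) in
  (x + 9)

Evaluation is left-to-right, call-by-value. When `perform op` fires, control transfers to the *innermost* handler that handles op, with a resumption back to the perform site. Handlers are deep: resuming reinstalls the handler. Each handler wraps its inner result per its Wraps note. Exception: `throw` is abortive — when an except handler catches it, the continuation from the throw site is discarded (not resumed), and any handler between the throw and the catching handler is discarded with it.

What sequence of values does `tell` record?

Answer: (7, 0)

Working:
tell(7) @ H1 ⇒ log+=7
tell(0) @ H1 ⇒ log+=0
H0 returns 9
H1 returns (9, (7, 0))
H2 returns (9, (7, 0))
= (9, (7, 0))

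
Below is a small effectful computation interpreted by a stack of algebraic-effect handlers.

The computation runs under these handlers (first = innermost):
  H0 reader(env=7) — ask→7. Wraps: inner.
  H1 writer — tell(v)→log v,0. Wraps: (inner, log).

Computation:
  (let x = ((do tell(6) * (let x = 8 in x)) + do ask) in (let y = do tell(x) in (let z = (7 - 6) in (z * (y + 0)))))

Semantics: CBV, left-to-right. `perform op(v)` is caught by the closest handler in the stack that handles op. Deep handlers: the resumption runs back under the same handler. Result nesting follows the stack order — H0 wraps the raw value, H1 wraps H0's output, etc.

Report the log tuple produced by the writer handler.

Evaluation trace:
tell(6) @ H1 ⇒ log+=6
ask @ H0 ⇒ 7
tell(7) @ H1 ⇒ log+=7
H0 returns 0
H1 returns (0, (6, 7))
= (0, (6, 7))

Answer: (6, 7)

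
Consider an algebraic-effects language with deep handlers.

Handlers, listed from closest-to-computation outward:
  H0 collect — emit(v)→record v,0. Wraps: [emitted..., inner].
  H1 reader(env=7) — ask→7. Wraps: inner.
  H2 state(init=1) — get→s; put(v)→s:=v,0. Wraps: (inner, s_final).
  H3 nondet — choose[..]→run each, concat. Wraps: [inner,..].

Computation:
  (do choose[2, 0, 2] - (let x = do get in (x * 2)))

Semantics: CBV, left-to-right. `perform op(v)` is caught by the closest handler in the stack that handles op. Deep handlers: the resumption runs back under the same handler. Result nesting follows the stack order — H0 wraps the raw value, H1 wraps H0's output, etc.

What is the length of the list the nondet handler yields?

Working:
choose[2, 0, 2] @ H3
  branch[0] choose=2:
    get @ H2 ⇒ 1
    H0 returns [0]
    H1 returns [0]
    H2 returns ([0], 1)
    H3 returns [([0], 1)]
  branch[1] choose=0:
    get @ H2 ⇒ 1
    H0 returns [-2]
    H1 returns [-2]
    H2 returns ([-2], 1)
    H3 returns [([-2], 1)]
  branch[2] choose=2:
    get @ H2 ⇒ 1
    H0 returns [0]
    H1 returns [0]
    H2 returns ([0], 1)
    H3 returns [([0], 1)]
= [([0], 1), ([-2], 1), ([0], 1)]

Answer: 3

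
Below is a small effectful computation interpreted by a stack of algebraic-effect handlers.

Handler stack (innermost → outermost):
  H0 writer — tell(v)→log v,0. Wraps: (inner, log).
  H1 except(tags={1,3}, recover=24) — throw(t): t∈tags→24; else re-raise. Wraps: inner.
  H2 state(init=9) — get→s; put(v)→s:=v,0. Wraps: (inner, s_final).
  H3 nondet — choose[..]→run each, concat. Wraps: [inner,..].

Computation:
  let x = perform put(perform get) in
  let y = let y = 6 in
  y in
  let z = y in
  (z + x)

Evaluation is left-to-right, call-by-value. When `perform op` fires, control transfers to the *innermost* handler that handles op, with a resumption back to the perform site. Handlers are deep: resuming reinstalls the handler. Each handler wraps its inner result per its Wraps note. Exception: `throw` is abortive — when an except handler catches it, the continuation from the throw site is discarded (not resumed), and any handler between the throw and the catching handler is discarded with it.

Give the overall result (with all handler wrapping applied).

Answer: [((6, ()), 9)]

Working:
get @ H2 ⇒ 9
put(9) @ H2 ⇒ s:=9
H0 returns (6, ())
H1 returns (6, ())
H2 returns ((6, ()), 9)
H3 returns [((6, ()), 9)]
= [((6, ()), 9)]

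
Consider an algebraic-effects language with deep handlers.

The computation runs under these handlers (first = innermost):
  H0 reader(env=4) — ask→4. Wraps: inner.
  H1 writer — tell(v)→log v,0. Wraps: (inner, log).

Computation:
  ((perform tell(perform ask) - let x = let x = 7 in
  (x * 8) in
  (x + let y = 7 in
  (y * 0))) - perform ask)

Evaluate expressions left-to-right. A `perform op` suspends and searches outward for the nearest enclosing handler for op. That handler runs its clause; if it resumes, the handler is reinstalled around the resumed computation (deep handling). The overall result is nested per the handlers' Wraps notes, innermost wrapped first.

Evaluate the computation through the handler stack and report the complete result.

Answer: (-60, (4))

Step-by-step:
ask @ H0 ⇒ 4
tell(4) @ H1 ⇒ log+=4
ask @ H0 ⇒ 4
H0 returns -60
H1 returns (-60, (4))
= (-60, (4))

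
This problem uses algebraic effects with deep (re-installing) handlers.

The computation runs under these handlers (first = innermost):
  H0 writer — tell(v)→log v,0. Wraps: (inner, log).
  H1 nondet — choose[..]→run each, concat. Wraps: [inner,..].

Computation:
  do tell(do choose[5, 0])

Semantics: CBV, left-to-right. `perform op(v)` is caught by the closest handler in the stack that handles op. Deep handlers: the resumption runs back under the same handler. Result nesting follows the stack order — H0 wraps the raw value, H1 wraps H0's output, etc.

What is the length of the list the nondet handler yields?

Working:
choose[5, 0] @ H1
  branch[0] choose=5:
    tell(5) @ H0 ⇒ log+=5
    H0 returns (0, (5))
    H1 returns [(0, (5))]
  branch[1] choose=0:
    tell(0) @ H0 ⇒ log+=0
    H0 returns (0, (0))
    H1 returns [(0, (0))]
= [(0, (5)), (0, (0))]

Answer: 2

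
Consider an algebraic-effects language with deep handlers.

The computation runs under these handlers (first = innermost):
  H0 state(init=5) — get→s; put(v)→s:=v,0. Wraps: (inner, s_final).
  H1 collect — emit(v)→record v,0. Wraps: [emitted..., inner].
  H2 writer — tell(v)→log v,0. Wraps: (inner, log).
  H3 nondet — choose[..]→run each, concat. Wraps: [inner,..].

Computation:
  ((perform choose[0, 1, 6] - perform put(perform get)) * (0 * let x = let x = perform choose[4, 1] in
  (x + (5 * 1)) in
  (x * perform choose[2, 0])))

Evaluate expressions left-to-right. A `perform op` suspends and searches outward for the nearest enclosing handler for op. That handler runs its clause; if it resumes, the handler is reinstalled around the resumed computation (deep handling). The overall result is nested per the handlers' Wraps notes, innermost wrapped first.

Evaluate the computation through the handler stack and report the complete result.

Evaluation trace:
choose[0, 1, 6] @ H3
  branch[0] choose=0:
    get @ H0 ⇒ 5
    put(5) @ H0 ⇒ s:=5
    choose[4, 1] @ H3
      branch[0] choose=4:
        choose[2, 0] @ H3
          branch[0] choose=2:
            H0 returns (0, 5)
            H1 returns [(0, 5)]
            H2 returns ([(0, 5)], ())
            H3 returns [([(0, 5)], ())]
          branch[1] choose=0:
            H0 returns (0, 5)
            H1 returns [(0, 5)]
            H2 returns ([(0, 5)], ())
            H3 returns [([(0, 5)], ())]
      branch[1] choose=1:
        choose[2, 0] @ H3
          branch[0] choose=2:
            H0 returns (0, 5)
            H1 returns [(0, 5)]
            H2 returns ([(0, 5)], ())
            H3 returns [([(0, 5)], ())]
          branch[1] choose=0:
            H0 returns (0, 5)
            H1 returns [(0, 5)]
            H2 returns ([(0, 5)], ())
            H3 returns [([(0, 5)], ())]
  branch[1] choose=1:
    get @ H0 ⇒ 5
    put(5) @ H0 ⇒ s:=5
    choose[4, 1] @ H3
      branch[0] choose=4:
        choose[2, 0] @ H3
          branch[0] choose=2:
            H0 returns (0, 5)
            H1 returns [(0, 5)]
            H2 returns ([(0, 5)], ())
            H3 returns [([(0, 5)], ())]
          branch[1] choose=0:
            H0 returns (0, 5)
            H1 returns [(0, 5)]
            H2 returns ([(0, 5)], ())
            H3 returns [([(0, 5)], ())]
      branch[1] choose=1:
        choose[2, 0] @ H3
          branch[0] choose=2:
            H0 returns (0, 5)
            H1 returns [(0, 5)]
            H2 returns ([(0, 5)], ())
            H3 returns [([(0, 5)], ())]
          branch[1] choose=0:
            H0 returns (0, 5)
            H1 returns [(0, 5)]
            H2 returns ([(0, 5)], ())
            H3 returns [([(0, 5)], ())]
  branch[2] choose=6:
    get @ H0 ⇒ 5
    put(5) @ H0 ⇒ s:=5
    choose[4, 1] @ H3
      branch[0] choose=4:
        choose[2, 0] @ H3
          branch[0] choose=2:
            H0 returns (0, 5)
            H1 returns [(0, 5)]
            H2 returns ([(0, 5)], ())
            H3 returns [([(0, 5)], ())]
          branch[1] choose=0:
            H0 returns (0, 5)
            H1 returns [(0, 5)]
            H2 returns ([(0, 5)], ())
            H3 returns [([(0, 5)], ())]
      branch[1] choose=1:
        choose[2, 0] @ H3
          branch[0] choose=2:
            H0 returns (0, 5)
            H1 returns [(0, 5)]
            H2 returns ([(0, 5)], ())
            H3 returns [([(0, 5)], ())]
          branch[1] choose=0:
            H0 returns (0, 5)
            H1 returns [(0, 5)]
            H2 returns ([(0, 5)], ())
            H3 returns [([(0, 5)], ())]
= [([(0, 5)], ()), ([(0, 5)], ()), ([(0, 5)], ()), ([(0, 5)], ()), ([(0, 5)], ()), ([(0, 5)], ()), ([(0, 5)], ()), ([(0, 5)], ()), ([(0, 5)], ()), ([(0, 5)], ()), ([(0, 5)], ()), ([(0, 5)], ())]

Answer: [([(0, 5)], ()), ([(0, 5)], ()), ([(0, 5)], ()), ([(0, 5)], ()), ([(0, 5)], ()), ([(0, 5)], ()), ([(0, 5)], ()), ([(0, 5)], ()), ([(0, 5)], ()), ([(0, 5)], ()), ([(0, 5)], ()), ([(0, 5)], ())]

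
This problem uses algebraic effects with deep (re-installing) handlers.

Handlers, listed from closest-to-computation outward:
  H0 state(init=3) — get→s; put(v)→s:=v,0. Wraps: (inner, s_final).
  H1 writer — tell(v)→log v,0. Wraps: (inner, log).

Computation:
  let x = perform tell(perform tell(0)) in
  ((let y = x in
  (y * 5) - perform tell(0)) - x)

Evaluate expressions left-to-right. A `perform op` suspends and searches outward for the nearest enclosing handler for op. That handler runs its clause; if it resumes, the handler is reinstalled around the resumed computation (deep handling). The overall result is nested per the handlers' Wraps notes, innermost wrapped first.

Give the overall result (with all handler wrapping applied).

Step-by-step:
tell(0) @ H1 ⇒ log+=0
tell(0) @ H1 ⇒ log+=0
tell(0) @ H1 ⇒ log+=0
H0 returns (0, 3)
H1 returns ((0, 3), (0, 0, 0))
= ((0, 3), (0, 0, 0))

Answer: ((0, 3), (0, 0, 0))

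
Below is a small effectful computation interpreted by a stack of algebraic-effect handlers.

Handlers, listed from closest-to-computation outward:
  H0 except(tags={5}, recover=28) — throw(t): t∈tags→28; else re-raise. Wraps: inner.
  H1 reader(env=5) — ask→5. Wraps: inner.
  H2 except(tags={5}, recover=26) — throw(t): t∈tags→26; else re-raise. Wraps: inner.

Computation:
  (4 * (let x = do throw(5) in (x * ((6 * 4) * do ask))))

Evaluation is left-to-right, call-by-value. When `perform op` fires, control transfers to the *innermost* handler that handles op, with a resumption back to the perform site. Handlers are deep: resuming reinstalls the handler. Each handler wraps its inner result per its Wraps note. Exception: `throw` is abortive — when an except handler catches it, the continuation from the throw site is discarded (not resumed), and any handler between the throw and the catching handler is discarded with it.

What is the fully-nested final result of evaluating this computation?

Answer: 28

Working:
throw(5) @ H0 caught ⇒ 28
H1 returns 28
H2 returns 28
= 28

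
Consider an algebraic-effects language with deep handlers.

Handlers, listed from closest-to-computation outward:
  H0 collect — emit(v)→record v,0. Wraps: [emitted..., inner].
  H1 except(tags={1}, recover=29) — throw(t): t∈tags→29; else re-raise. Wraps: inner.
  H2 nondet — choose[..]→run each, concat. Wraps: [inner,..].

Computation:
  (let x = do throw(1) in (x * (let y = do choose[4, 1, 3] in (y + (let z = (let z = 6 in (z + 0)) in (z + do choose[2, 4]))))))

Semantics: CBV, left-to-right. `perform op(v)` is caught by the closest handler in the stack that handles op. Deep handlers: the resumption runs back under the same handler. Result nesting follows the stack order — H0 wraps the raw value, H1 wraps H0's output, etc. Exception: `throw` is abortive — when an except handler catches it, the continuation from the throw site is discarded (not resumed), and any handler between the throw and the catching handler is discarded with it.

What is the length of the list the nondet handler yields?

Answer: 1

Step-by-step:
throw(1) @ H1 caught ⇒ 29
H2 returns [29]
= [29]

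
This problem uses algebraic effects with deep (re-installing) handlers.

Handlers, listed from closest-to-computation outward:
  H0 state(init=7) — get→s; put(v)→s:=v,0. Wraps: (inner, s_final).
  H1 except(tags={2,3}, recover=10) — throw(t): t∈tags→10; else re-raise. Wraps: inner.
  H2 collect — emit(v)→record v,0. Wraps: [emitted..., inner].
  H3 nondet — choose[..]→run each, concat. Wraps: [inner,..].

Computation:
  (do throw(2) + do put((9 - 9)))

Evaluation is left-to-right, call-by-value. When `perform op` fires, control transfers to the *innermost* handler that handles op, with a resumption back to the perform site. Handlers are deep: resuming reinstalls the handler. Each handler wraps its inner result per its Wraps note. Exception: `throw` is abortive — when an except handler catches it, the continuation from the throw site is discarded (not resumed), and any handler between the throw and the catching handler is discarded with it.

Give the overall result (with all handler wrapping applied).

Answer: [[10]]

Working:
throw(2) @ H1 caught ⇒ 10
H2 returns [10]
H3 returns [[10]]
= [[10]]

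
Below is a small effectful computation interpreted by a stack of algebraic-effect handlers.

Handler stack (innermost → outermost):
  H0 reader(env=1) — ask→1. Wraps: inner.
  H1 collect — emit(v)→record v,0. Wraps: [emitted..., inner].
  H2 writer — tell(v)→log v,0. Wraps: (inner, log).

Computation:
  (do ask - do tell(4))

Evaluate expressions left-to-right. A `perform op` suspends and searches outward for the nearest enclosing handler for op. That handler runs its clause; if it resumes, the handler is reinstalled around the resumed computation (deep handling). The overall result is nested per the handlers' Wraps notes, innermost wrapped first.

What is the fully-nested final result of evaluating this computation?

Answer: ([1], (4))

Evaluation trace:
ask @ H0 ⇒ 1
tell(4) @ H2 ⇒ log+=4
H0 returns 1
H1 returns [1]
H2 returns ([1], (4))
= ([1], (4))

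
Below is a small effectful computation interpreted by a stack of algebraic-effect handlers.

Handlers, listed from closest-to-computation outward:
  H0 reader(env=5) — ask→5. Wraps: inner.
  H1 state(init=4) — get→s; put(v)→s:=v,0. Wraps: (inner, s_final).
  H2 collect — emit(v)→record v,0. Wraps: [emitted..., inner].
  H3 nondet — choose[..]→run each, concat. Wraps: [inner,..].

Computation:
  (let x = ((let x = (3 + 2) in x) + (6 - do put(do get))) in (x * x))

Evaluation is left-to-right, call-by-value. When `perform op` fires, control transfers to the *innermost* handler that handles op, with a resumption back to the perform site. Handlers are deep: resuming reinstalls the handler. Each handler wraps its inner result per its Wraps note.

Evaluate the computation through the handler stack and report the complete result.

Answer: [[(121, 4)]]

Evaluation trace:
get @ H1 ⇒ 4
put(4) @ H1 ⇒ s:=4
H0 returns 121
H1 returns (121, 4)
H2 returns [(121, 4)]
H3 returns [[(121, 4)]]
= [[(121, 4)]]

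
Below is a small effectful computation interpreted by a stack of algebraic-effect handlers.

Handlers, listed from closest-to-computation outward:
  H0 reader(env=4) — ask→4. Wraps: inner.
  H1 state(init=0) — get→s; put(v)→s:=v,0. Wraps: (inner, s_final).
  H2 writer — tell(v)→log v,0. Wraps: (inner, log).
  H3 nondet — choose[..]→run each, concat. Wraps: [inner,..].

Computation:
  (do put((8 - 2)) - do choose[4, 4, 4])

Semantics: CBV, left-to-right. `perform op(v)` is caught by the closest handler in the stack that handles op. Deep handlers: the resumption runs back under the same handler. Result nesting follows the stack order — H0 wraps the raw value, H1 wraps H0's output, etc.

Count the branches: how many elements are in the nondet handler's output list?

Answer: 3

Step-by-step:
put(6) @ H1 ⇒ s:=6
choose[4, 4, 4] @ H3
  branch[0] choose=4:
    H0 returns -4
    H1 returns (-4, 6)
    H2 returns ((-4, 6), ())
    H3 returns [((-4, 6), ())]
  branch[1] choose=4:
    H0 returns -4
    H1 returns (-4, 6)
    H2 returns ((-4, 6), ())
    H3 returns [((-4, 6), ())]
  branch[2] choose=4:
    H0 returns -4
    H1 returns (-4, 6)
    H2 returns ((-4, 6), ())
    H3 returns [((-4, 6), ())]
= [((-4, 6), ()), ((-4, 6), ()), ((-4, 6), ())]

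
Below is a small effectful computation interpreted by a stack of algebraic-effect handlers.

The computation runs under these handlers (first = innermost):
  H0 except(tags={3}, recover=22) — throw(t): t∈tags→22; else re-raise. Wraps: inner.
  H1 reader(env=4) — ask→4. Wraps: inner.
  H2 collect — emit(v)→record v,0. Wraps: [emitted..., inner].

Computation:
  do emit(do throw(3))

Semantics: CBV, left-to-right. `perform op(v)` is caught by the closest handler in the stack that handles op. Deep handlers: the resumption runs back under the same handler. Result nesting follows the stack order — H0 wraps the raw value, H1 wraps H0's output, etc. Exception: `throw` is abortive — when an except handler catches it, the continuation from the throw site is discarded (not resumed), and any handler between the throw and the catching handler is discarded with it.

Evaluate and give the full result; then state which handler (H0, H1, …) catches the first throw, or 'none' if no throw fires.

Answer: [22] ; first throw caught by: H0

Working:
throw(3) @ H0 caught ⇒ 22
H1 returns 22
H2 returns [22]
= [22]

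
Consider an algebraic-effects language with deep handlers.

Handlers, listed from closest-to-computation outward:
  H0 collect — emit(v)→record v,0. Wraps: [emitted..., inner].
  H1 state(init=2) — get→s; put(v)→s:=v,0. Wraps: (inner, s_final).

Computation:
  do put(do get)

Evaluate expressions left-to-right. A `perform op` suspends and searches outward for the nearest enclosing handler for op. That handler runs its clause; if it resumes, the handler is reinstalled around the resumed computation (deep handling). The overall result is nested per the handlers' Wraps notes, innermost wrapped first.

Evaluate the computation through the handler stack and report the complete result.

Evaluation trace:
get @ H1 ⇒ 2
put(2) @ H1 ⇒ s:=2
H0 returns [0]
H1 returns ([0], 2)
= ([0], 2)

Answer: ([0], 2)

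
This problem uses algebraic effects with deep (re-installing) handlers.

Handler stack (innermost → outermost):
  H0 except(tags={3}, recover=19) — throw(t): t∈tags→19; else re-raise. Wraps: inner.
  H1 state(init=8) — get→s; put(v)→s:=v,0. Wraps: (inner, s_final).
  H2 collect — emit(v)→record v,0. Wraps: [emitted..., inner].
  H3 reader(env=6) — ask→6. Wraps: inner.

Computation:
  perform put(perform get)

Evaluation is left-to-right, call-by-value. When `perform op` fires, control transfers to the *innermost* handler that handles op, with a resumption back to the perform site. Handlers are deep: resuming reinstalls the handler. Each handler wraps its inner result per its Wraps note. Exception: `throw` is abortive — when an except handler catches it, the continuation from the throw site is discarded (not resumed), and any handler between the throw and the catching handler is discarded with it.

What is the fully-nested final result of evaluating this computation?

Answer: [(0, 8)]

Step-by-step:
get @ H1 ⇒ 8
put(8) @ H1 ⇒ s:=8
H0 returns 0
H1 returns (0, 8)
H2 returns [(0, 8)]
H3 returns [(0, 8)]
= [(0, 8)]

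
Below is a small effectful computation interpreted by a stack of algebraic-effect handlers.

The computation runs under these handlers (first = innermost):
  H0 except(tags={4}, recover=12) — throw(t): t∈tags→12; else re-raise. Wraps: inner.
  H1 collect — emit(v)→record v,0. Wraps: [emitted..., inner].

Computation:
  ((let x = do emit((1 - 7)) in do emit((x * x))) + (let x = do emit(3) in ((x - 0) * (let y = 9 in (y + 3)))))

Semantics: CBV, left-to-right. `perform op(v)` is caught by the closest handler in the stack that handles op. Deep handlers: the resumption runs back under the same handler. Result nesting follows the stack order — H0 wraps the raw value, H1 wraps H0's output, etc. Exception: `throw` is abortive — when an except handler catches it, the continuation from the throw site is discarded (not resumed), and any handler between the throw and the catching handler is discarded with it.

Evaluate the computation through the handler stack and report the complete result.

Evaluation trace:
emit(-6) @ H1 ⇒ out+=-6
emit(0) @ H1 ⇒ out+=0
emit(3) @ H1 ⇒ out+=3
H0 returns 0
H1 returns [-6, 0, 3, 0]
= [-6, 0, 3, 0]

Answer: [-6, 0, 3, 0]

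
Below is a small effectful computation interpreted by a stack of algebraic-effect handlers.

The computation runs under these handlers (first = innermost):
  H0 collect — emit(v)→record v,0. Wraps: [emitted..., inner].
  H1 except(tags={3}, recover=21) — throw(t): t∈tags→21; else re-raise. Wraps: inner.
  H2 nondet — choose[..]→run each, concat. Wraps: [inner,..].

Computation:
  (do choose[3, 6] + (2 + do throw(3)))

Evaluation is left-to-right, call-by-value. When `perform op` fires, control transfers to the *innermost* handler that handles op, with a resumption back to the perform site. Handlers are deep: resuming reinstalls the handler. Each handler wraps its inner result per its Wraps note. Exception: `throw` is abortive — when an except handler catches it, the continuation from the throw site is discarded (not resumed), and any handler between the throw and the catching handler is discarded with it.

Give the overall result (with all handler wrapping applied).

Answer: [21, 21]

Evaluation trace:
choose[3, 6] @ H2
  branch[0] choose=3:
    throw(3) @ H1 caught ⇒ 21
    H2 returns [21]
  branch[1] choose=6:
    throw(3) @ H1 caught ⇒ 21
    H2 returns [21]
= [21, 21]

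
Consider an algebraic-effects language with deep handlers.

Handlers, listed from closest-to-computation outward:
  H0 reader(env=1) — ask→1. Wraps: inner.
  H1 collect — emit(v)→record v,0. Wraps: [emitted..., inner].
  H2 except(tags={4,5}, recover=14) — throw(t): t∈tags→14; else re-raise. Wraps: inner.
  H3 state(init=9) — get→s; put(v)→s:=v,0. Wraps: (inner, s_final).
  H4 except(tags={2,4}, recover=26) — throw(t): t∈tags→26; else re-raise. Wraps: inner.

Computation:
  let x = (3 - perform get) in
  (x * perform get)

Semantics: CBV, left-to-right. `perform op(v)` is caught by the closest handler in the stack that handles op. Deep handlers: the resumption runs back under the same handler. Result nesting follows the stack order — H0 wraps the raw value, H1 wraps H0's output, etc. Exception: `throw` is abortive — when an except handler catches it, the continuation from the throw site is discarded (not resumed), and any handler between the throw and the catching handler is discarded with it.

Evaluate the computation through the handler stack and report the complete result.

Working:
get @ H3 ⇒ 9
get @ H3 ⇒ 9
H0 returns -54
H1 returns [-54]
H2 returns [-54]
H3 returns ([-54], 9)
H4 returns ([-54], 9)
= ([-54], 9)

Answer: ([-54], 9)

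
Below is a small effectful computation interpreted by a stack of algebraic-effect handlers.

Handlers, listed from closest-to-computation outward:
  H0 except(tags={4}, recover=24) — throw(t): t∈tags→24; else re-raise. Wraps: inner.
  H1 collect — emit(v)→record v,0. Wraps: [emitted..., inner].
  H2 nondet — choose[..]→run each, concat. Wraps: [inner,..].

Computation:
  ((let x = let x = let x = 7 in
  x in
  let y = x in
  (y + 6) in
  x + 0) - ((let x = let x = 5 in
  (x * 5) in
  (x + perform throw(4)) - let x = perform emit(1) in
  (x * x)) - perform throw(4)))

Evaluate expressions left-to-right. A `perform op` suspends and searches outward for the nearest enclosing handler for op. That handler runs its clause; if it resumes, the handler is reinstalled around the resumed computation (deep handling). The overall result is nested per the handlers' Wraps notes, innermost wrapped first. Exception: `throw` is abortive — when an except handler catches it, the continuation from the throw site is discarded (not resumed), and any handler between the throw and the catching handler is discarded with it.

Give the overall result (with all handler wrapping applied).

Step-by-step:
throw(4) @ H0 caught ⇒ 24
H1 returns [24]
H2 returns [[24]]
= [[24]]

Answer: [[24]]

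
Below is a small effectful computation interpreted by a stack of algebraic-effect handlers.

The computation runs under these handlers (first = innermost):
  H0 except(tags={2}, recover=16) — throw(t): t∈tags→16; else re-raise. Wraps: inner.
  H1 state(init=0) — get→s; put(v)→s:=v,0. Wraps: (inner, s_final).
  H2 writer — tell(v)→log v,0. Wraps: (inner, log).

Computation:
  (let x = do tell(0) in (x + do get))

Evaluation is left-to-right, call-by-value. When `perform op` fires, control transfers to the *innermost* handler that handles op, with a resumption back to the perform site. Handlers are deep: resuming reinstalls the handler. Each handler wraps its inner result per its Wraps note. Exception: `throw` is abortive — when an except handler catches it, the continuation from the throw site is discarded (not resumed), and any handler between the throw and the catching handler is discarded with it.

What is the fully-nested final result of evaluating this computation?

Step-by-step:
tell(0) @ H2 ⇒ log+=0
get @ H1 ⇒ 0
H0 returns 0
H1 returns (0, 0)
H2 returns ((0, 0), (0))
= ((0, 0), (0))

Answer: ((0, 0), (0))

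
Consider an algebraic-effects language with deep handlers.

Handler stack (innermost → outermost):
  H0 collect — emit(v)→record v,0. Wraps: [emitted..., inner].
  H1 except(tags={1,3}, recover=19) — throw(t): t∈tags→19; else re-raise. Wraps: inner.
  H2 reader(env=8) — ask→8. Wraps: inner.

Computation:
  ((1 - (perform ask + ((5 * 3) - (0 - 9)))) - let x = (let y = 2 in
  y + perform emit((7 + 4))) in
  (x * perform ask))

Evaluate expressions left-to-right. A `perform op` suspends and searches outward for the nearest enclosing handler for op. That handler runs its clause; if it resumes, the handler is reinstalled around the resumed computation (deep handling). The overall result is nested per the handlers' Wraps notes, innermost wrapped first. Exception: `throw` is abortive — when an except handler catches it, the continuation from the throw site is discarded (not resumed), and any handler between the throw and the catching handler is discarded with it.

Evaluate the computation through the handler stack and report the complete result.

Answer: [11, -47]

Working:
ask @ H2 ⇒ 8
emit(11) @ H0 ⇒ out+=11
ask @ H2 ⇒ 8
H0 returns [11, -47]
H1 returns [11, -47]
H2 returns [11, -47]
= [11, -47]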